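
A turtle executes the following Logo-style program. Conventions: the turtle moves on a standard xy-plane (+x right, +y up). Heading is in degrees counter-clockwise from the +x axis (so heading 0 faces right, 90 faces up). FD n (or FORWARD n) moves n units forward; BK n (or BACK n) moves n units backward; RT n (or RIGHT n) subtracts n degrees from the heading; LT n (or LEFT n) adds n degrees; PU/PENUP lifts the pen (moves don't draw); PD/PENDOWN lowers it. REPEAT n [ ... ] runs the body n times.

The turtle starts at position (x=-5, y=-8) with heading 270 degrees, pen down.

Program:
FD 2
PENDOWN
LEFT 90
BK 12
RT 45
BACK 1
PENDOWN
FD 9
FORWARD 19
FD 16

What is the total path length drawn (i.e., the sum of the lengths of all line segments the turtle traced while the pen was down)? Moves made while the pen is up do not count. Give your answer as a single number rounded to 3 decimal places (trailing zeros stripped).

Executing turtle program step by step:
Start: pos=(-5,-8), heading=270, pen down
FD 2: (-5,-8) -> (-5,-10) [heading=270, draw]
PD: pen down
LT 90: heading 270 -> 0
BK 12: (-5,-10) -> (-17,-10) [heading=0, draw]
RT 45: heading 0 -> 315
BK 1: (-17,-10) -> (-17.707,-9.293) [heading=315, draw]
PD: pen down
FD 9: (-17.707,-9.293) -> (-11.343,-15.657) [heading=315, draw]
FD 19: (-11.343,-15.657) -> (2.092,-29.092) [heading=315, draw]
FD 16: (2.092,-29.092) -> (13.406,-40.406) [heading=315, draw]
Final: pos=(13.406,-40.406), heading=315, 6 segment(s) drawn

Segment lengths:
  seg 1: (-5,-8) -> (-5,-10), length = 2
  seg 2: (-5,-10) -> (-17,-10), length = 12
  seg 3: (-17,-10) -> (-17.707,-9.293), length = 1
  seg 4: (-17.707,-9.293) -> (-11.343,-15.657), length = 9
  seg 5: (-11.343,-15.657) -> (2.092,-29.092), length = 19
  seg 6: (2.092,-29.092) -> (13.406,-40.406), length = 16
Total = 59

Answer: 59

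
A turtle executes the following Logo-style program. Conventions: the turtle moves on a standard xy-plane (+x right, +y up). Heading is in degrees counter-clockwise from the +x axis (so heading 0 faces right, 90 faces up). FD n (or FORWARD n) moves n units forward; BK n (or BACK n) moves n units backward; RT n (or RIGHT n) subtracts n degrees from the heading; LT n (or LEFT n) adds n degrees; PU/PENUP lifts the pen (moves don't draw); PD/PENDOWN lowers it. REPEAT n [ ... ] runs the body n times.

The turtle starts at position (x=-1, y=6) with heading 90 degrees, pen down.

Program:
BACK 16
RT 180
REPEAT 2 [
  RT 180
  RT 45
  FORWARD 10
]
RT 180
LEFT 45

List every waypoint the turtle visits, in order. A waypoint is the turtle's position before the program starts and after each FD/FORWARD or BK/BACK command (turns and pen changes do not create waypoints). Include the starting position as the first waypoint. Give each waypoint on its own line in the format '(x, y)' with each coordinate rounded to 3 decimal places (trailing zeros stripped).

Executing turtle program step by step:
Start: pos=(-1,6), heading=90, pen down
BK 16: (-1,6) -> (-1,-10) [heading=90, draw]
RT 180: heading 90 -> 270
REPEAT 2 [
  -- iteration 1/2 --
  RT 180: heading 270 -> 90
  RT 45: heading 90 -> 45
  FD 10: (-1,-10) -> (6.071,-2.929) [heading=45, draw]
  -- iteration 2/2 --
  RT 180: heading 45 -> 225
  RT 45: heading 225 -> 180
  FD 10: (6.071,-2.929) -> (-3.929,-2.929) [heading=180, draw]
]
RT 180: heading 180 -> 0
LT 45: heading 0 -> 45
Final: pos=(-3.929,-2.929), heading=45, 3 segment(s) drawn
Waypoints (4 total):
(-1, 6)
(-1, -10)
(6.071, -2.929)
(-3.929, -2.929)

Answer: (-1, 6)
(-1, -10)
(6.071, -2.929)
(-3.929, -2.929)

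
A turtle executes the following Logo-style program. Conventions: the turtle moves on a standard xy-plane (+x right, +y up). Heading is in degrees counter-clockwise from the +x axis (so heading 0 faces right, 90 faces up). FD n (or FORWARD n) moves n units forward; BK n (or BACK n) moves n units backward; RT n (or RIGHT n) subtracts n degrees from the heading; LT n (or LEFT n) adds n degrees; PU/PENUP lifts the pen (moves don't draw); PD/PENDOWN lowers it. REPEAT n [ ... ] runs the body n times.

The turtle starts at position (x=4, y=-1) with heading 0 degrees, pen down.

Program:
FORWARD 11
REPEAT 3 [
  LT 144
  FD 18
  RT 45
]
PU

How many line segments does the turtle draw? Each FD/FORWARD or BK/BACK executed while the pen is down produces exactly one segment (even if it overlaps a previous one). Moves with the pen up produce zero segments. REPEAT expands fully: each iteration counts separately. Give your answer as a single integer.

Executing turtle program step by step:
Start: pos=(4,-1), heading=0, pen down
FD 11: (4,-1) -> (15,-1) [heading=0, draw]
REPEAT 3 [
  -- iteration 1/3 --
  LT 144: heading 0 -> 144
  FD 18: (15,-1) -> (0.438,9.58) [heading=144, draw]
  RT 45: heading 144 -> 99
  -- iteration 2/3 --
  LT 144: heading 99 -> 243
  FD 18: (0.438,9.58) -> (-7.734,-6.458) [heading=243, draw]
  RT 45: heading 243 -> 198
  -- iteration 3/3 --
  LT 144: heading 198 -> 342
  FD 18: (-7.734,-6.458) -> (9.385,-12.02) [heading=342, draw]
  RT 45: heading 342 -> 297
]
PU: pen up
Final: pos=(9.385,-12.02), heading=297, 4 segment(s) drawn
Segments drawn: 4

Answer: 4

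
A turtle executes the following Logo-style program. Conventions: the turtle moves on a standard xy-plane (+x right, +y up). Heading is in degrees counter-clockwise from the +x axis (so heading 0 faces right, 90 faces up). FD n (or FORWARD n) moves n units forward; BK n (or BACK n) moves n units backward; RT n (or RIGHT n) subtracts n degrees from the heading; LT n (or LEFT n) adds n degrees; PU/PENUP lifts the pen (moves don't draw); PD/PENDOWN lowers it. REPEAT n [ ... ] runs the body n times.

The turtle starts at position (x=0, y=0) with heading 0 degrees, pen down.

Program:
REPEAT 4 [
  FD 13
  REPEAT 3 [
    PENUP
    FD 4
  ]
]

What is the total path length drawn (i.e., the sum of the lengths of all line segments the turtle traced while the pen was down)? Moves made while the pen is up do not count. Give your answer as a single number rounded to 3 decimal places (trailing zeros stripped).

Answer: 13

Derivation:
Executing turtle program step by step:
Start: pos=(0,0), heading=0, pen down
REPEAT 4 [
  -- iteration 1/4 --
  FD 13: (0,0) -> (13,0) [heading=0, draw]
  REPEAT 3 [
    -- iteration 1/3 --
    PU: pen up
    FD 4: (13,0) -> (17,0) [heading=0, move]
    -- iteration 2/3 --
    PU: pen up
    FD 4: (17,0) -> (21,0) [heading=0, move]
    -- iteration 3/3 --
    PU: pen up
    FD 4: (21,0) -> (25,0) [heading=0, move]
  ]
  -- iteration 2/4 --
  FD 13: (25,0) -> (38,0) [heading=0, move]
  REPEAT 3 [
    -- iteration 1/3 --
    PU: pen up
    FD 4: (38,0) -> (42,0) [heading=0, move]
    -- iteration 2/3 --
    PU: pen up
    FD 4: (42,0) -> (46,0) [heading=0, move]
    -- iteration 3/3 --
    PU: pen up
    FD 4: (46,0) -> (50,0) [heading=0, move]
  ]
  -- iteration 3/4 --
  FD 13: (50,0) -> (63,0) [heading=0, move]
  REPEAT 3 [
    -- iteration 1/3 --
    PU: pen up
    FD 4: (63,0) -> (67,0) [heading=0, move]
    -- iteration 2/3 --
    PU: pen up
    FD 4: (67,0) -> (71,0) [heading=0, move]
    -- iteration 3/3 --
    PU: pen up
    FD 4: (71,0) -> (75,0) [heading=0, move]
  ]
  -- iteration 4/4 --
  FD 13: (75,0) -> (88,0) [heading=0, move]
  REPEAT 3 [
    -- iteration 1/3 --
    PU: pen up
    FD 4: (88,0) -> (92,0) [heading=0, move]
    -- iteration 2/3 --
    PU: pen up
    FD 4: (92,0) -> (96,0) [heading=0, move]
    -- iteration 3/3 --
    PU: pen up
    FD 4: (96,0) -> (100,0) [heading=0, move]
  ]
]
Final: pos=(100,0), heading=0, 1 segment(s) drawn

Segment lengths:
  seg 1: (0,0) -> (13,0), length = 13
Total = 13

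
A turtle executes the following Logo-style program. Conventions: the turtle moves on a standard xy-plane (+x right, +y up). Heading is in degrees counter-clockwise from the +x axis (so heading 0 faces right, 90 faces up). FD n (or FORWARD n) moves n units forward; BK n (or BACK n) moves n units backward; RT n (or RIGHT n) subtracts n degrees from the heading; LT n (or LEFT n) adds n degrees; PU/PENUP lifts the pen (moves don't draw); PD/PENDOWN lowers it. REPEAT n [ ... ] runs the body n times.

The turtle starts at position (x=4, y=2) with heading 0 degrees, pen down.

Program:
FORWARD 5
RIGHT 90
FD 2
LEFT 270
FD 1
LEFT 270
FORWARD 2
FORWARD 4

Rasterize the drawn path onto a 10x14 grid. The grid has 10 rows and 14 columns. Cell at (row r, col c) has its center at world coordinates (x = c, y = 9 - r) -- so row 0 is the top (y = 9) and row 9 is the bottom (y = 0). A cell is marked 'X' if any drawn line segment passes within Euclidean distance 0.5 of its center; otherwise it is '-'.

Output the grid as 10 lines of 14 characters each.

Answer: --------------
--------------
--------------
--------X-----
--------X-----
--------X-----
--------X-----
----XXXXXX----
--------XX----
--------XX----

Derivation:
Segment 0: (4,2) -> (9,2)
Segment 1: (9,2) -> (9,0)
Segment 2: (9,0) -> (8,0)
Segment 3: (8,0) -> (8,2)
Segment 4: (8,2) -> (8,6)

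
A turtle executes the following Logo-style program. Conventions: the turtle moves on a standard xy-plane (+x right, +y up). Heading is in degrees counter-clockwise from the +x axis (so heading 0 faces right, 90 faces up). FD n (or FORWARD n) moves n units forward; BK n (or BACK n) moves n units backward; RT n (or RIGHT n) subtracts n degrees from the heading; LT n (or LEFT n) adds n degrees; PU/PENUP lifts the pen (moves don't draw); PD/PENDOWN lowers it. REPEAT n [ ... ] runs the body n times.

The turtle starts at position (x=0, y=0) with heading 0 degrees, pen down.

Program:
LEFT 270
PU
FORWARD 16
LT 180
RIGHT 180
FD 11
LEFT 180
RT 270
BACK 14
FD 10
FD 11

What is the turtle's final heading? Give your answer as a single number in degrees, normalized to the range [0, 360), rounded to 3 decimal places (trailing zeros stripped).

Executing turtle program step by step:
Start: pos=(0,0), heading=0, pen down
LT 270: heading 0 -> 270
PU: pen up
FD 16: (0,0) -> (0,-16) [heading=270, move]
LT 180: heading 270 -> 90
RT 180: heading 90 -> 270
FD 11: (0,-16) -> (0,-27) [heading=270, move]
LT 180: heading 270 -> 90
RT 270: heading 90 -> 180
BK 14: (0,-27) -> (14,-27) [heading=180, move]
FD 10: (14,-27) -> (4,-27) [heading=180, move]
FD 11: (4,-27) -> (-7,-27) [heading=180, move]
Final: pos=(-7,-27), heading=180, 0 segment(s) drawn

Answer: 180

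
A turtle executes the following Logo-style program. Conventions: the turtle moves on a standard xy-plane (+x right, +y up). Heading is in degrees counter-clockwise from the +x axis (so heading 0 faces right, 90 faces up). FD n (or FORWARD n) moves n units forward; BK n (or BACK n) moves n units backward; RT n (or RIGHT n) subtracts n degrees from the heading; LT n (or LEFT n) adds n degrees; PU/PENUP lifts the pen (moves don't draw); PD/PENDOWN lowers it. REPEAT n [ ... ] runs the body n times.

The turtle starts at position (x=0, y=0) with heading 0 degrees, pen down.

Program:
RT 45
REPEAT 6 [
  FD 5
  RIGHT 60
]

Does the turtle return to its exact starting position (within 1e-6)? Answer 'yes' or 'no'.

Executing turtle program step by step:
Start: pos=(0,0), heading=0, pen down
RT 45: heading 0 -> 315
REPEAT 6 [
  -- iteration 1/6 --
  FD 5: (0,0) -> (3.536,-3.536) [heading=315, draw]
  RT 60: heading 315 -> 255
  -- iteration 2/6 --
  FD 5: (3.536,-3.536) -> (2.241,-8.365) [heading=255, draw]
  RT 60: heading 255 -> 195
  -- iteration 3/6 --
  FD 5: (2.241,-8.365) -> (-2.588,-9.659) [heading=195, draw]
  RT 60: heading 195 -> 135
  -- iteration 4/6 --
  FD 5: (-2.588,-9.659) -> (-6.124,-6.124) [heading=135, draw]
  RT 60: heading 135 -> 75
  -- iteration 5/6 --
  FD 5: (-6.124,-6.124) -> (-4.83,-1.294) [heading=75, draw]
  RT 60: heading 75 -> 15
  -- iteration 6/6 --
  FD 5: (-4.83,-1.294) -> (0,0) [heading=15, draw]
  RT 60: heading 15 -> 315
]
Final: pos=(0,0), heading=315, 6 segment(s) drawn

Start position: (0, 0)
Final position: (0, 0)
Distance = 0; < 1e-6 -> CLOSED

Answer: yes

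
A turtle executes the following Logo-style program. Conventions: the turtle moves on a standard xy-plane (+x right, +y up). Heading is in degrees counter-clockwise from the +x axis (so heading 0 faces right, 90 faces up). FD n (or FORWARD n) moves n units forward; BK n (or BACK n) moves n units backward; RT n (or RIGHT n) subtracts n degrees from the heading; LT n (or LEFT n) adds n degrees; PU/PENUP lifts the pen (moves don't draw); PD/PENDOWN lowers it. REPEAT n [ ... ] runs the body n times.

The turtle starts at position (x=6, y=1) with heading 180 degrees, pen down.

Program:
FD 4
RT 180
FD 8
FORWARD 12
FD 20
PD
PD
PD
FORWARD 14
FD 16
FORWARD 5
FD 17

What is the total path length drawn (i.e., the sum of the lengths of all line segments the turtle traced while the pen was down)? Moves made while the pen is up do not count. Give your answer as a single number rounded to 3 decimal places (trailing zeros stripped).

Executing turtle program step by step:
Start: pos=(6,1), heading=180, pen down
FD 4: (6,1) -> (2,1) [heading=180, draw]
RT 180: heading 180 -> 0
FD 8: (2,1) -> (10,1) [heading=0, draw]
FD 12: (10,1) -> (22,1) [heading=0, draw]
FD 20: (22,1) -> (42,1) [heading=0, draw]
PD: pen down
PD: pen down
PD: pen down
FD 14: (42,1) -> (56,1) [heading=0, draw]
FD 16: (56,1) -> (72,1) [heading=0, draw]
FD 5: (72,1) -> (77,1) [heading=0, draw]
FD 17: (77,1) -> (94,1) [heading=0, draw]
Final: pos=(94,1), heading=0, 8 segment(s) drawn

Segment lengths:
  seg 1: (6,1) -> (2,1), length = 4
  seg 2: (2,1) -> (10,1), length = 8
  seg 3: (10,1) -> (22,1), length = 12
  seg 4: (22,1) -> (42,1), length = 20
  seg 5: (42,1) -> (56,1), length = 14
  seg 6: (56,1) -> (72,1), length = 16
  seg 7: (72,1) -> (77,1), length = 5
  seg 8: (77,1) -> (94,1), length = 17
Total = 96

Answer: 96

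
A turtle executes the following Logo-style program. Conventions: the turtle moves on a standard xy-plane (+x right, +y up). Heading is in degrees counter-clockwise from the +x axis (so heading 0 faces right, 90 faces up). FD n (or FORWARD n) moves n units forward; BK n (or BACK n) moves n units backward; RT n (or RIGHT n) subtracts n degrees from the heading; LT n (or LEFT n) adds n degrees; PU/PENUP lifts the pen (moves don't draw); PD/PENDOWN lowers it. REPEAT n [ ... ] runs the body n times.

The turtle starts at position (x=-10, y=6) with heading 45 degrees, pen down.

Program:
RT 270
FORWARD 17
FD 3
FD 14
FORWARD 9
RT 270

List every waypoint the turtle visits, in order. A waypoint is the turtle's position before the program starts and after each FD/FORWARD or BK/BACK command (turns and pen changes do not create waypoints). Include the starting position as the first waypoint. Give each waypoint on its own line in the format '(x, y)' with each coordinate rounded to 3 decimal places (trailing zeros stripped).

Answer: (-10, 6)
(-22.021, 18.021)
(-24.142, 20.142)
(-34.042, 30.042)
(-40.406, 36.406)

Derivation:
Executing turtle program step by step:
Start: pos=(-10,6), heading=45, pen down
RT 270: heading 45 -> 135
FD 17: (-10,6) -> (-22.021,18.021) [heading=135, draw]
FD 3: (-22.021,18.021) -> (-24.142,20.142) [heading=135, draw]
FD 14: (-24.142,20.142) -> (-34.042,30.042) [heading=135, draw]
FD 9: (-34.042,30.042) -> (-40.406,36.406) [heading=135, draw]
RT 270: heading 135 -> 225
Final: pos=(-40.406,36.406), heading=225, 4 segment(s) drawn
Waypoints (5 total):
(-10, 6)
(-22.021, 18.021)
(-24.142, 20.142)
(-34.042, 30.042)
(-40.406, 36.406)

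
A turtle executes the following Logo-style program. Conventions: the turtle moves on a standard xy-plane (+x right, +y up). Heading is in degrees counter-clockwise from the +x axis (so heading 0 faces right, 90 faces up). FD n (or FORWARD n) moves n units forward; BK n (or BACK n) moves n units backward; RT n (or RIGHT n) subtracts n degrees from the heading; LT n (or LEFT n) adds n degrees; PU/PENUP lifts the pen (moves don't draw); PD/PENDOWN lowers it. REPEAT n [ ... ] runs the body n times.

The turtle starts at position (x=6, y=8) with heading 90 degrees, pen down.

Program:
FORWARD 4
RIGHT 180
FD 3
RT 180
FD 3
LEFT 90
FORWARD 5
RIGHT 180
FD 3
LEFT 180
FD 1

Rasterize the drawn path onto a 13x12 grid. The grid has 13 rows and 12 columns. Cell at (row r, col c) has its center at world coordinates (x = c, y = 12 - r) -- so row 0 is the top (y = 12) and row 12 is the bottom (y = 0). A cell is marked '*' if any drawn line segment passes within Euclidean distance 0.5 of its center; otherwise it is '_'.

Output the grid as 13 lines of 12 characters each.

Segment 0: (6,8) -> (6,12)
Segment 1: (6,12) -> (6,9)
Segment 2: (6,9) -> (6,12)
Segment 3: (6,12) -> (1,12)
Segment 4: (1,12) -> (4,12)
Segment 5: (4,12) -> (3,12)

Answer: _******_____
______*_____
______*_____
______*_____
______*_____
____________
____________
____________
____________
____________
____________
____________
____________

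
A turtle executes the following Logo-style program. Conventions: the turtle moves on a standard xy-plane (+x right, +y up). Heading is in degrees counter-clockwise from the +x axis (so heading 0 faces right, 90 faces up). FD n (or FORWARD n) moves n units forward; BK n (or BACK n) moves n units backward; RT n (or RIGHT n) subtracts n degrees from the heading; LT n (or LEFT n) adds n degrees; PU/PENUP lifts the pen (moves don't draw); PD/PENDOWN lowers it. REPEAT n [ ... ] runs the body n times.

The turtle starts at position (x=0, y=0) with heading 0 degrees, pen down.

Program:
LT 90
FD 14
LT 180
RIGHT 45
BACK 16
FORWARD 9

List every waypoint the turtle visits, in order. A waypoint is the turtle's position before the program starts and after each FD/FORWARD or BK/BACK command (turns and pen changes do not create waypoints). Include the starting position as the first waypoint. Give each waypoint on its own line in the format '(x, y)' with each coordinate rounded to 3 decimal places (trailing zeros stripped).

Executing turtle program step by step:
Start: pos=(0,0), heading=0, pen down
LT 90: heading 0 -> 90
FD 14: (0,0) -> (0,14) [heading=90, draw]
LT 180: heading 90 -> 270
RT 45: heading 270 -> 225
BK 16: (0,14) -> (11.314,25.314) [heading=225, draw]
FD 9: (11.314,25.314) -> (4.95,18.95) [heading=225, draw]
Final: pos=(4.95,18.95), heading=225, 3 segment(s) drawn
Waypoints (4 total):
(0, 0)
(0, 14)
(11.314, 25.314)
(4.95, 18.95)

Answer: (0, 0)
(0, 14)
(11.314, 25.314)
(4.95, 18.95)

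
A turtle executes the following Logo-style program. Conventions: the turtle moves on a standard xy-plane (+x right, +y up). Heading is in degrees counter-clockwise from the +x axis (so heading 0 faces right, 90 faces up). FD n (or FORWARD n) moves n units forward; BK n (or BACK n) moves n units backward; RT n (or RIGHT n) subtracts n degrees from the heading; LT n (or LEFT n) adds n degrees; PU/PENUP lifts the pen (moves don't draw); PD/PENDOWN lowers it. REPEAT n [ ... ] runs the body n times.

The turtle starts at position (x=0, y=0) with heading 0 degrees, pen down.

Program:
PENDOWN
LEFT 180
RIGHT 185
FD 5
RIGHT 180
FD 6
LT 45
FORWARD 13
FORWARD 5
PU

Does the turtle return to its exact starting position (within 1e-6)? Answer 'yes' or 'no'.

Answer: no

Derivation:
Executing turtle program step by step:
Start: pos=(0,0), heading=0, pen down
PD: pen down
LT 180: heading 0 -> 180
RT 185: heading 180 -> 355
FD 5: (0,0) -> (4.981,-0.436) [heading=355, draw]
RT 180: heading 355 -> 175
FD 6: (4.981,-0.436) -> (-0.996,0.087) [heading=175, draw]
LT 45: heading 175 -> 220
FD 13: (-0.996,0.087) -> (-10.955,-8.269) [heading=220, draw]
FD 5: (-10.955,-8.269) -> (-14.785,-11.483) [heading=220, draw]
PU: pen up
Final: pos=(-14.785,-11.483), heading=220, 4 segment(s) drawn

Start position: (0, 0)
Final position: (-14.785, -11.483)
Distance = 18.72; >= 1e-6 -> NOT closed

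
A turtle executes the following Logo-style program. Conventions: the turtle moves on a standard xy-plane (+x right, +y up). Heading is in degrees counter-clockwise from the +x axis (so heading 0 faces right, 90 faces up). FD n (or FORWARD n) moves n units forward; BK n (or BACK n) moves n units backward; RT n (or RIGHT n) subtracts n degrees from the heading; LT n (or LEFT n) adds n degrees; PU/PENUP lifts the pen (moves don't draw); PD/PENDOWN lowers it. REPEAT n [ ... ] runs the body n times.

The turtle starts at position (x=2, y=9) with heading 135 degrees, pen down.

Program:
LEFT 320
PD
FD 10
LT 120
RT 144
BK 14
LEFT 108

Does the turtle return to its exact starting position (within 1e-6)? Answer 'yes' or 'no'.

Answer: no

Derivation:
Executing turtle program step by step:
Start: pos=(2,9), heading=135, pen down
LT 320: heading 135 -> 95
PD: pen down
FD 10: (2,9) -> (1.128,18.962) [heading=95, draw]
LT 120: heading 95 -> 215
RT 144: heading 215 -> 71
BK 14: (1.128,18.962) -> (-3.43,5.725) [heading=71, draw]
LT 108: heading 71 -> 179
Final: pos=(-3.43,5.725), heading=179, 2 segment(s) drawn

Start position: (2, 9)
Final position: (-3.43, 5.725)
Distance = 6.341; >= 1e-6 -> NOT closed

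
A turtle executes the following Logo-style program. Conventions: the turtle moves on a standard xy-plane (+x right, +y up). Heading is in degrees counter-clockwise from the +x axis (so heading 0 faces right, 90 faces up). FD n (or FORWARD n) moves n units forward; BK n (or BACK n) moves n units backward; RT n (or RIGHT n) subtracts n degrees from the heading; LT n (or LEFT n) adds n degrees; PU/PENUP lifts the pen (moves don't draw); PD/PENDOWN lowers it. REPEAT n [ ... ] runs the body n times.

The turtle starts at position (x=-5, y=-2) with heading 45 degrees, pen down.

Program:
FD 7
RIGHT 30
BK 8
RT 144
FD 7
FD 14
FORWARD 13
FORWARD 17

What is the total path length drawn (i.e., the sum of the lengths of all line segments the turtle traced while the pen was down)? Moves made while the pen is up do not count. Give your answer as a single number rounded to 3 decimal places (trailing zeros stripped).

Answer: 66

Derivation:
Executing turtle program step by step:
Start: pos=(-5,-2), heading=45, pen down
FD 7: (-5,-2) -> (-0.05,2.95) [heading=45, draw]
RT 30: heading 45 -> 15
BK 8: (-0.05,2.95) -> (-7.778,0.879) [heading=15, draw]
RT 144: heading 15 -> 231
FD 7: (-7.778,0.879) -> (-12.183,-4.561) [heading=231, draw]
FD 14: (-12.183,-4.561) -> (-20.993,-15.441) [heading=231, draw]
FD 13: (-20.993,-15.441) -> (-29.175,-25.544) [heading=231, draw]
FD 17: (-29.175,-25.544) -> (-39.873,-38.755) [heading=231, draw]
Final: pos=(-39.873,-38.755), heading=231, 6 segment(s) drawn

Segment lengths:
  seg 1: (-5,-2) -> (-0.05,2.95), length = 7
  seg 2: (-0.05,2.95) -> (-7.778,0.879), length = 8
  seg 3: (-7.778,0.879) -> (-12.183,-4.561), length = 7
  seg 4: (-12.183,-4.561) -> (-20.993,-15.441), length = 14
  seg 5: (-20.993,-15.441) -> (-29.175,-25.544), length = 13
  seg 6: (-29.175,-25.544) -> (-39.873,-38.755), length = 17
Total = 66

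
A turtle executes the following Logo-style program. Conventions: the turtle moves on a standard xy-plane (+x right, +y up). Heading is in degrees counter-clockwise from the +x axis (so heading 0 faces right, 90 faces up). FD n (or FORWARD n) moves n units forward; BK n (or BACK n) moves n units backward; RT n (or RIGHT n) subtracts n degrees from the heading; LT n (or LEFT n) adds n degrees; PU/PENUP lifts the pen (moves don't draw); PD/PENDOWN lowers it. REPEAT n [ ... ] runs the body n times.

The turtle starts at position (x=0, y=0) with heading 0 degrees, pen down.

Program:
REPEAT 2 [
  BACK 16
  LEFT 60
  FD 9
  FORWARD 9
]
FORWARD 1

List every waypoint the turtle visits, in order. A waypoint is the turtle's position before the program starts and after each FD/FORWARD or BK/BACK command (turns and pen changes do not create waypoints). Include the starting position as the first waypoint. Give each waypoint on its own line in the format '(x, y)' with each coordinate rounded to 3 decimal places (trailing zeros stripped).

Executing turtle program step by step:
Start: pos=(0,0), heading=0, pen down
REPEAT 2 [
  -- iteration 1/2 --
  BK 16: (0,0) -> (-16,0) [heading=0, draw]
  LT 60: heading 0 -> 60
  FD 9: (-16,0) -> (-11.5,7.794) [heading=60, draw]
  FD 9: (-11.5,7.794) -> (-7,15.588) [heading=60, draw]
  -- iteration 2/2 --
  BK 16: (-7,15.588) -> (-15,1.732) [heading=60, draw]
  LT 60: heading 60 -> 120
  FD 9: (-15,1.732) -> (-19.5,9.526) [heading=120, draw]
  FD 9: (-19.5,9.526) -> (-24,17.321) [heading=120, draw]
]
FD 1: (-24,17.321) -> (-24.5,18.187) [heading=120, draw]
Final: pos=(-24.5,18.187), heading=120, 7 segment(s) drawn
Waypoints (8 total):
(0, 0)
(-16, 0)
(-11.5, 7.794)
(-7, 15.588)
(-15, 1.732)
(-19.5, 9.526)
(-24, 17.321)
(-24.5, 18.187)

Answer: (0, 0)
(-16, 0)
(-11.5, 7.794)
(-7, 15.588)
(-15, 1.732)
(-19.5, 9.526)
(-24, 17.321)
(-24.5, 18.187)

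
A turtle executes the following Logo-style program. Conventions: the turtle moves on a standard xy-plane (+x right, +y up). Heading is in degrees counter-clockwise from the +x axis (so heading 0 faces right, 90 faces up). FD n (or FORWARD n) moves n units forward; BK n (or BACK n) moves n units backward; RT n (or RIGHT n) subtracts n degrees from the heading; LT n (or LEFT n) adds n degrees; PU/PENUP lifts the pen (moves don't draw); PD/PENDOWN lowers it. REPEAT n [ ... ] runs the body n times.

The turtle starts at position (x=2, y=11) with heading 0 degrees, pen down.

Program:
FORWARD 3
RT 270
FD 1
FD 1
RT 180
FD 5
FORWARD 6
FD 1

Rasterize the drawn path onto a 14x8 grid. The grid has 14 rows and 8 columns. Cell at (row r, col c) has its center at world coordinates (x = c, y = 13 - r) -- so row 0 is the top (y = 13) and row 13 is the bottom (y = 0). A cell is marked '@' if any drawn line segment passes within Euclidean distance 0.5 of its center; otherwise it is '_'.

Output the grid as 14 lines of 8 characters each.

Segment 0: (2,11) -> (5,11)
Segment 1: (5,11) -> (5,12)
Segment 2: (5,12) -> (5,13)
Segment 3: (5,13) -> (5,8)
Segment 4: (5,8) -> (5,2)
Segment 5: (5,2) -> (5,1)

Answer: _____@__
_____@__
__@@@@__
_____@__
_____@__
_____@__
_____@__
_____@__
_____@__
_____@__
_____@__
_____@__
_____@__
________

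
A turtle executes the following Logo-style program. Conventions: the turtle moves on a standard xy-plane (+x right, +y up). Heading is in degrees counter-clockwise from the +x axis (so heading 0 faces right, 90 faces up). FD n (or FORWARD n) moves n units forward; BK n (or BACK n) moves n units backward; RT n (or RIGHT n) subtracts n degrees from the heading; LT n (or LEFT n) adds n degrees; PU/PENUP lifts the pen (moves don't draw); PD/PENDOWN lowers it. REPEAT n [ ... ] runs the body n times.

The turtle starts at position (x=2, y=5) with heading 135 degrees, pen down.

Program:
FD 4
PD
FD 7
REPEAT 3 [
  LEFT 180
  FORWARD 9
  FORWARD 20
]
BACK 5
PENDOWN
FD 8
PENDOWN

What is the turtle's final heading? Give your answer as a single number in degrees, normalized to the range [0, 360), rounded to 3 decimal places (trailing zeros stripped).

Executing turtle program step by step:
Start: pos=(2,5), heading=135, pen down
FD 4: (2,5) -> (-0.828,7.828) [heading=135, draw]
PD: pen down
FD 7: (-0.828,7.828) -> (-5.778,12.778) [heading=135, draw]
REPEAT 3 [
  -- iteration 1/3 --
  LT 180: heading 135 -> 315
  FD 9: (-5.778,12.778) -> (0.586,6.414) [heading=315, draw]
  FD 20: (0.586,6.414) -> (14.728,-7.728) [heading=315, draw]
  -- iteration 2/3 --
  LT 180: heading 315 -> 135
  FD 9: (14.728,-7.728) -> (8.364,-1.364) [heading=135, draw]
  FD 20: (8.364,-1.364) -> (-5.778,12.778) [heading=135, draw]
  -- iteration 3/3 --
  LT 180: heading 135 -> 315
  FD 9: (-5.778,12.778) -> (0.586,6.414) [heading=315, draw]
  FD 20: (0.586,6.414) -> (14.728,-7.728) [heading=315, draw]
]
BK 5: (14.728,-7.728) -> (11.192,-4.192) [heading=315, draw]
PD: pen down
FD 8: (11.192,-4.192) -> (16.849,-9.849) [heading=315, draw]
PD: pen down
Final: pos=(16.849,-9.849), heading=315, 10 segment(s) drawn

Answer: 315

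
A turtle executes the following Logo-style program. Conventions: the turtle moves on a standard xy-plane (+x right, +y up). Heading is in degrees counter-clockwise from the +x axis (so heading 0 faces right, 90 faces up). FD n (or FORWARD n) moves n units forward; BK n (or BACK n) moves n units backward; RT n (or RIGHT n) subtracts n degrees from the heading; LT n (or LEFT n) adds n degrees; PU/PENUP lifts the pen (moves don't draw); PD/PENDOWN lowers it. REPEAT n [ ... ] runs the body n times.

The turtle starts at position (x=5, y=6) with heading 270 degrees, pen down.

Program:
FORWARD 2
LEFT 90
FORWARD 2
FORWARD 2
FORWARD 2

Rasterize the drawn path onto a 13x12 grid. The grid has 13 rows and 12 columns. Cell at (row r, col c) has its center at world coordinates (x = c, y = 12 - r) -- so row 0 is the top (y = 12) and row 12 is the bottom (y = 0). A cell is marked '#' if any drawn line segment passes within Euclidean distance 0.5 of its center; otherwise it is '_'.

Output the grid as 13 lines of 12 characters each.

Segment 0: (5,6) -> (5,4)
Segment 1: (5,4) -> (7,4)
Segment 2: (7,4) -> (9,4)
Segment 3: (9,4) -> (11,4)

Answer: ____________
____________
____________
____________
____________
____________
_____#______
_____#______
_____#######
____________
____________
____________
____________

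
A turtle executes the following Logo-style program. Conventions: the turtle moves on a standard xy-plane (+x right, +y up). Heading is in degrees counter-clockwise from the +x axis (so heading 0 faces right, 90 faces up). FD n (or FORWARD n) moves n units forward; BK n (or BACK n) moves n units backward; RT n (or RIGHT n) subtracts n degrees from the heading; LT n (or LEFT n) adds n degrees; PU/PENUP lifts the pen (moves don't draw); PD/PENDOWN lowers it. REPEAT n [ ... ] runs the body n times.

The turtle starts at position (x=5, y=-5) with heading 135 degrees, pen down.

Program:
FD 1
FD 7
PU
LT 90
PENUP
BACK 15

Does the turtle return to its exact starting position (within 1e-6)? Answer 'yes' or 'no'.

Executing turtle program step by step:
Start: pos=(5,-5), heading=135, pen down
FD 1: (5,-5) -> (4.293,-4.293) [heading=135, draw]
FD 7: (4.293,-4.293) -> (-0.657,0.657) [heading=135, draw]
PU: pen up
LT 90: heading 135 -> 225
PU: pen up
BK 15: (-0.657,0.657) -> (9.95,11.263) [heading=225, move]
Final: pos=(9.95,11.263), heading=225, 2 segment(s) drawn

Start position: (5, -5)
Final position: (9.95, 11.263)
Distance = 17; >= 1e-6 -> NOT closed

Answer: no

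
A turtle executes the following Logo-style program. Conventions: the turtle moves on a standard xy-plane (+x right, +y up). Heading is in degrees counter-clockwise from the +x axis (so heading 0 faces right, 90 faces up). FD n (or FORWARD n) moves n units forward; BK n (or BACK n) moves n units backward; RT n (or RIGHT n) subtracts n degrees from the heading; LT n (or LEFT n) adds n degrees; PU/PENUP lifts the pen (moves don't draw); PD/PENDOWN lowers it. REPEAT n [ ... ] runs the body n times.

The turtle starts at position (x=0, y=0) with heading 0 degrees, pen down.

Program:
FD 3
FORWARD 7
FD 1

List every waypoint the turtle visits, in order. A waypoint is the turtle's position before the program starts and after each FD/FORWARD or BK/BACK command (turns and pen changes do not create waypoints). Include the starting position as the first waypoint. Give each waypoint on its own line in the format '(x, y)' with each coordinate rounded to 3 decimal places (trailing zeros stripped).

Executing turtle program step by step:
Start: pos=(0,0), heading=0, pen down
FD 3: (0,0) -> (3,0) [heading=0, draw]
FD 7: (3,0) -> (10,0) [heading=0, draw]
FD 1: (10,0) -> (11,0) [heading=0, draw]
Final: pos=(11,0), heading=0, 3 segment(s) drawn
Waypoints (4 total):
(0, 0)
(3, 0)
(10, 0)
(11, 0)

Answer: (0, 0)
(3, 0)
(10, 0)
(11, 0)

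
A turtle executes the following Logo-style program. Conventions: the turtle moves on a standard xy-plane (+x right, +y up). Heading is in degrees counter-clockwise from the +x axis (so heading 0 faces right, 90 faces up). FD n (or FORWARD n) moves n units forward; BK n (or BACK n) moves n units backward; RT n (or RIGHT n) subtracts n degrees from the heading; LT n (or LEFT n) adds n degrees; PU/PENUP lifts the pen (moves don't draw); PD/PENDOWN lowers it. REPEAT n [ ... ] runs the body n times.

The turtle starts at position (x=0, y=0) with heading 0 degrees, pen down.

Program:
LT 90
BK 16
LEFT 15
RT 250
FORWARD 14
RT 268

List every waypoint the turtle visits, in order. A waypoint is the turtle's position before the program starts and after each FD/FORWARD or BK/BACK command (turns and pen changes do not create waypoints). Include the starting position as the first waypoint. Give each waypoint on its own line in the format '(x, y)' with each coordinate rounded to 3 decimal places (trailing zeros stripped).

Answer: (0, 0)
(0, -16)
(-11.468, -24.03)

Derivation:
Executing turtle program step by step:
Start: pos=(0,0), heading=0, pen down
LT 90: heading 0 -> 90
BK 16: (0,0) -> (0,-16) [heading=90, draw]
LT 15: heading 90 -> 105
RT 250: heading 105 -> 215
FD 14: (0,-16) -> (-11.468,-24.03) [heading=215, draw]
RT 268: heading 215 -> 307
Final: pos=(-11.468,-24.03), heading=307, 2 segment(s) drawn
Waypoints (3 total):
(0, 0)
(0, -16)
(-11.468, -24.03)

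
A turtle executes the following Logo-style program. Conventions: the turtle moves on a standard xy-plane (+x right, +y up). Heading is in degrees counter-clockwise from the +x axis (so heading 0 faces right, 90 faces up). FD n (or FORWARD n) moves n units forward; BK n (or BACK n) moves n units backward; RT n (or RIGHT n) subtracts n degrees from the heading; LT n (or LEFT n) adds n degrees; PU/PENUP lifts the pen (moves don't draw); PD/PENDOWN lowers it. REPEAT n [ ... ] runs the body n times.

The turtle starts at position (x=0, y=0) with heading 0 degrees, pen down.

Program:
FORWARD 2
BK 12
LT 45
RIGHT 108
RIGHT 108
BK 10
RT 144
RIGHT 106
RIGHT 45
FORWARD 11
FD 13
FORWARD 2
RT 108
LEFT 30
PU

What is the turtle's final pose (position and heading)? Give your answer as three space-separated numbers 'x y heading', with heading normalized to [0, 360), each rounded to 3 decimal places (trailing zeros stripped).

Executing turtle program step by step:
Start: pos=(0,0), heading=0, pen down
FD 2: (0,0) -> (2,0) [heading=0, draw]
BK 12: (2,0) -> (-10,0) [heading=0, draw]
LT 45: heading 0 -> 45
RT 108: heading 45 -> 297
RT 108: heading 297 -> 189
BK 10: (-10,0) -> (-0.123,1.564) [heading=189, draw]
RT 144: heading 189 -> 45
RT 106: heading 45 -> 299
RT 45: heading 299 -> 254
FD 11: (-0.123,1.564) -> (-3.155,-9.01) [heading=254, draw]
FD 13: (-3.155,-9.01) -> (-6.738,-21.506) [heading=254, draw]
FD 2: (-6.738,-21.506) -> (-7.29,-23.428) [heading=254, draw]
RT 108: heading 254 -> 146
LT 30: heading 146 -> 176
PU: pen up
Final: pos=(-7.29,-23.428), heading=176, 6 segment(s) drawn

Answer: -7.29 -23.428 176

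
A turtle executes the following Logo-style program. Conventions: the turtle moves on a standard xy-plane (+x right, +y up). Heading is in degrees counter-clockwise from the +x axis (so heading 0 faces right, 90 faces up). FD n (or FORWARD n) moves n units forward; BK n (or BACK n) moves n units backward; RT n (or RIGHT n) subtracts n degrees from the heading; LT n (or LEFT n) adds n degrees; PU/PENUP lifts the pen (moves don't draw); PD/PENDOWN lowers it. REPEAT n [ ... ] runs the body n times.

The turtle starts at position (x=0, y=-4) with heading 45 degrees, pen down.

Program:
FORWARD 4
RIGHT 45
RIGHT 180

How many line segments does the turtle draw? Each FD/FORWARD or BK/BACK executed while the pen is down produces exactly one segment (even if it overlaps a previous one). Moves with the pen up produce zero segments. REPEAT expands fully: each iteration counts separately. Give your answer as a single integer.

Answer: 1

Derivation:
Executing turtle program step by step:
Start: pos=(0,-4), heading=45, pen down
FD 4: (0,-4) -> (2.828,-1.172) [heading=45, draw]
RT 45: heading 45 -> 0
RT 180: heading 0 -> 180
Final: pos=(2.828,-1.172), heading=180, 1 segment(s) drawn
Segments drawn: 1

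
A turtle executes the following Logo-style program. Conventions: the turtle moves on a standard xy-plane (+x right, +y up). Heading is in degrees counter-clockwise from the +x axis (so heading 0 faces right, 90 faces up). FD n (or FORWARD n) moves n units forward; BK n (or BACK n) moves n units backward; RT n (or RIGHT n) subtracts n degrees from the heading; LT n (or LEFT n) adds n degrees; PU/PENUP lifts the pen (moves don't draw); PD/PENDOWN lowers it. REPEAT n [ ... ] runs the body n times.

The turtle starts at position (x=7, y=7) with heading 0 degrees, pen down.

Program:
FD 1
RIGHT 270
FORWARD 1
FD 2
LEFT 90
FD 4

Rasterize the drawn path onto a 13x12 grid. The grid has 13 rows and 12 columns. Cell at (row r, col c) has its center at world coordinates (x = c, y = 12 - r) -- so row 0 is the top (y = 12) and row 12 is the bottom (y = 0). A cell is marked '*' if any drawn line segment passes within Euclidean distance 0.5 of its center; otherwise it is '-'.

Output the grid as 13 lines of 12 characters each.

Answer: ------------
------------
----*****---
--------*---
--------*---
-------**---
------------
------------
------------
------------
------------
------------
------------

Derivation:
Segment 0: (7,7) -> (8,7)
Segment 1: (8,7) -> (8,8)
Segment 2: (8,8) -> (8,10)
Segment 3: (8,10) -> (4,10)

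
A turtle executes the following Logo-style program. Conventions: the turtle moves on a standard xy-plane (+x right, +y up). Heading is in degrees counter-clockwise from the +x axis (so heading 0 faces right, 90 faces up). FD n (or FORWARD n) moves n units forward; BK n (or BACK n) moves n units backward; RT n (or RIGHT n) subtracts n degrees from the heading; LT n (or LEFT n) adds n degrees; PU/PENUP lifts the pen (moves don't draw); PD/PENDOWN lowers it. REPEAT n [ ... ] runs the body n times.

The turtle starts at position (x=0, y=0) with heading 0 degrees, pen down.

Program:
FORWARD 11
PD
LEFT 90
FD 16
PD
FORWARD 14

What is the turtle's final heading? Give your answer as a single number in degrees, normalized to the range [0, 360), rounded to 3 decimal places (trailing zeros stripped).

Executing turtle program step by step:
Start: pos=(0,0), heading=0, pen down
FD 11: (0,0) -> (11,0) [heading=0, draw]
PD: pen down
LT 90: heading 0 -> 90
FD 16: (11,0) -> (11,16) [heading=90, draw]
PD: pen down
FD 14: (11,16) -> (11,30) [heading=90, draw]
Final: pos=(11,30), heading=90, 3 segment(s) drawn

Answer: 90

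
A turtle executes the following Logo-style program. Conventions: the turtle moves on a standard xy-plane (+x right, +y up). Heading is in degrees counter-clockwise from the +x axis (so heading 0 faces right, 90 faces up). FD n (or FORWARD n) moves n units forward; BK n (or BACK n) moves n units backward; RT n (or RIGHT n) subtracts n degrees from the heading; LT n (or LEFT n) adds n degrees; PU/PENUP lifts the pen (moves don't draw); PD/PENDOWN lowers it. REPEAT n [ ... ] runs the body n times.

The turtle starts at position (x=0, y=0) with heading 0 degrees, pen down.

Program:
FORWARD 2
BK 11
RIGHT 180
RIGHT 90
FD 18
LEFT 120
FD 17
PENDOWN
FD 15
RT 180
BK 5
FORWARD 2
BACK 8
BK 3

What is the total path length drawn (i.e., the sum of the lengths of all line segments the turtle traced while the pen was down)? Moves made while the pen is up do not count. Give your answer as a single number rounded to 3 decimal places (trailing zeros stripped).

Answer: 81

Derivation:
Executing turtle program step by step:
Start: pos=(0,0), heading=0, pen down
FD 2: (0,0) -> (2,0) [heading=0, draw]
BK 11: (2,0) -> (-9,0) [heading=0, draw]
RT 180: heading 0 -> 180
RT 90: heading 180 -> 90
FD 18: (-9,0) -> (-9,18) [heading=90, draw]
LT 120: heading 90 -> 210
FD 17: (-9,18) -> (-23.722,9.5) [heading=210, draw]
PD: pen down
FD 15: (-23.722,9.5) -> (-36.713,2) [heading=210, draw]
RT 180: heading 210 -> 30
BK 5: (-36.713,2) -> (-41.043,-0.5) [heading=30, draw]
FD 2: (-41.043,-0.5) -> (-39.311,0.5) [heading=30, draw]
BK 8: (-39.311,0.5) -> (-46.239,-3.5) [heading=30, draw]
BK 3: (-46.239,-3.5) -> (-48.837,-5) [heading=30, draw]
Final: pos=(-48.837,-5), heading=30, 9 segment(s) drawn

Segment lengths:
  seg 1: (0,0) -> (2,0), length = 2
  seg 2: (2,0) -> (-9,0), length = 11
  seg 3: (-9,0) -> (-9,18), length = 18
  seg 4: (-9,18) -> (-23.722,9.5), length = 17
  seg 5: (-23.722,9.5) -> (-36.713,2), length = 15
  seg 6: (-36.713,2) -> (-41.043,-0.5), length = 5
  seg 7: (-41.043,-0.5) -> (-39.311,0.5), length = 2
  seg 8: (-39.311,0.5) -> (-46.239,-3.5), length = 8
  seg 9: (-46.239,-3.5) -> (-48.837,-5), length = 3
Total = 81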